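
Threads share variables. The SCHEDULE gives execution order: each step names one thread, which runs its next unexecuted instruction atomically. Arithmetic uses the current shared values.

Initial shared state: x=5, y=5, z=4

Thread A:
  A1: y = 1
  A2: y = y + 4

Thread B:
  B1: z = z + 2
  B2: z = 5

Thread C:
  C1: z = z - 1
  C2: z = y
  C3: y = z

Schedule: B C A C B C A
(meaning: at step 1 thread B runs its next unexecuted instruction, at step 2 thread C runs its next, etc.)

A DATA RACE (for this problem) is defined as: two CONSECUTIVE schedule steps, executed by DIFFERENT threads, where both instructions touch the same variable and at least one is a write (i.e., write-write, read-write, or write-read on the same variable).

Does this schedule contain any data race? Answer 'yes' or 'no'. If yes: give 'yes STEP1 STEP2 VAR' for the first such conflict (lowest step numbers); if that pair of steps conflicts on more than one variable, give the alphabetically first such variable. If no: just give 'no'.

Answer: yes 1 2 z

Derivation:
Steps 1,2: B(z = z + 2) vs C(z = z - 1). RACE on z (W-W).
Steps 2,3: C(r=z,w=z) vs A(r=-,w=y). No conflict.
Steps 3,4: A(y = 1) vs C(z = y). RACE on y (W-R).
Steps 4,5: C(z = y) vs B(z = 5). RACE on z (W-W).
Steps 5,6: B(z = 5) vs C(y = z). RACE on z (W-R).
Steps 6,7: C(y = z) vs A(y = y + 4). RACE on y (W-W).
First conflict at steps 1,2.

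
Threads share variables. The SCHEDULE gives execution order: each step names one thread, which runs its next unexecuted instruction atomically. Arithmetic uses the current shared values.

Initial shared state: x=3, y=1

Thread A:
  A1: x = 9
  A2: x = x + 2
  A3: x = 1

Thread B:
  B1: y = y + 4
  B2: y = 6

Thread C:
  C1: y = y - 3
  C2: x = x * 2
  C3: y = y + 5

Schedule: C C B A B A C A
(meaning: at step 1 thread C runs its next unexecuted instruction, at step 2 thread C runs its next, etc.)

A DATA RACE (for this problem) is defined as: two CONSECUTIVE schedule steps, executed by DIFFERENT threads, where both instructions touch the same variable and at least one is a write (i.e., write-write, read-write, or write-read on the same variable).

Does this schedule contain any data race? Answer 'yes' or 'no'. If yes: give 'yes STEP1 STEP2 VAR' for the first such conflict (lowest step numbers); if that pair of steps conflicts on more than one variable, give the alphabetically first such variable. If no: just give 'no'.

Answer: no

Derivation:
Steps 1,2: same thread (C). No race.
Steps 2,3: C(r=x,w=x) vs B(r=y,w=y). No conflict.
Steps 3,4: B(r=y,w=y) vs A(r=-,w=x). No conflict.
Steps 4,5: A(r=-,w=x) vs B(r=-,w=y). No conflict.
Steps 5,6: B(r=-,w=y) vs A(r=x,w=x). No conflict.
Steps 6,7: A(r=x,w=x) vs C(r=y,w=y). No conflict.
Steps 7,8: C(r=y,w=y) vs A(r=-,w=x). No conflict.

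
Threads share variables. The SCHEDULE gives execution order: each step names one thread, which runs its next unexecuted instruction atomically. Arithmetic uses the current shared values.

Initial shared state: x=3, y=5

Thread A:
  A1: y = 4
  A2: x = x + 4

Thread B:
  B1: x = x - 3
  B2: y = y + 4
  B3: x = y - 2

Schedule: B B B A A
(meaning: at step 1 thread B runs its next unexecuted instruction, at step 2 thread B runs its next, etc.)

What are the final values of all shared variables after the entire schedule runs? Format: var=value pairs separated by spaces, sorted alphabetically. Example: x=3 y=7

Step 1: thread B executes B1 (x = x - 3). Shared: x=0 y=5. PCs: A@0 B@1
Step 2: thread B executes B2 (y = y + 4). Shared: x=0 y=9. PCs: A@0 B@2
Step 3: thread B executes B3 (x = y - 2). Shared: x=7 y=9. PCs: A@0 B@3
Step 4: thread A executes A1 (y = 4). Shared: x=7 y=4. PCs: A@1 B@3
Step 5: thread A executes A2 (x = x + 4). Shared: x=11 y=4. PCs: A@2 B@3

Answer: x=11 y=4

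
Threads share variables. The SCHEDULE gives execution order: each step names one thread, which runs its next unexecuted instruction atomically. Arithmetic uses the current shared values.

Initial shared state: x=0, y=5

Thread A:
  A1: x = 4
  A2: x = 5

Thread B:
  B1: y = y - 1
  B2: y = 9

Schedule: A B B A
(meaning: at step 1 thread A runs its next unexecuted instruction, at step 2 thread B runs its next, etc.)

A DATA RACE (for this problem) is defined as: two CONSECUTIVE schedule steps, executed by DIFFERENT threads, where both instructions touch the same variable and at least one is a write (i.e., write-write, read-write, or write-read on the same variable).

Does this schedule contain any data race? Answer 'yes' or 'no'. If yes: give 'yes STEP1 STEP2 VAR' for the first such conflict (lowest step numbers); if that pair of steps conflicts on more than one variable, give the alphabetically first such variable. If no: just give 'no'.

Answer: no

Derivation:
Steps 1,2: A(r=-,w=x) vs B(r=y,w=y). No conflict.
Steps 2,3: same thread (B). No race.
Steps 3,4: B(r=-,w=y) vs A(r=-,w=x). No conflict.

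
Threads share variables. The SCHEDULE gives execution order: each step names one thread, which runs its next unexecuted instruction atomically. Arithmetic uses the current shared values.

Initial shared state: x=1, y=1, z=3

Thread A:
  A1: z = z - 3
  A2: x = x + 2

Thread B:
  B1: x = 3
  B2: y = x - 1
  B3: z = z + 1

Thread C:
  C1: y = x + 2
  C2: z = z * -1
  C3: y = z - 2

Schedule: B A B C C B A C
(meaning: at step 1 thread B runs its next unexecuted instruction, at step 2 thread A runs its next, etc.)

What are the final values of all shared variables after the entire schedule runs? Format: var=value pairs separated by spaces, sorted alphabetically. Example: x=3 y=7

Answer: x=5 y=-1 z=1

Derivation:
Step 1: thread B executes B1 (x = 3). Shared: x=3 y=1 z=3. PCs: A@0 B@1 C@0
Step 2: thread A executes A1 (z = z - 3). Shared: x=3 y=1 z=0. PCs: A@1 B@1 C@0
Step 3: thread B executes B2 (y = x - 1). Shared: x=3 y=2 z=0. PCs: A@1 B@2 C@0
Step 4: thread C executes C1 (y = x + 2). Shared: x=3 y=5 z=0. PCs: A@1 B@2 C@1
Step 5: thread C executes C2 (z = z * -1). Shared: x=3 y=5 z=0. PCs: A@1 B@2 C@2
Step 6: thread B executes B3 (z = z + 1). Shared: x=3 y=5 z=1. PCs: A@1 B@3 C@2
Step 7: thread A executes A2 (x = x + 2). Shared: x=5 y=5 z=1. PCs: A@2 B@3 C@2
Step 8: thread C executes C3 (y = z - 2). Shared: x=5 y=-1 z=1. PCs: A@2 B@3 C@3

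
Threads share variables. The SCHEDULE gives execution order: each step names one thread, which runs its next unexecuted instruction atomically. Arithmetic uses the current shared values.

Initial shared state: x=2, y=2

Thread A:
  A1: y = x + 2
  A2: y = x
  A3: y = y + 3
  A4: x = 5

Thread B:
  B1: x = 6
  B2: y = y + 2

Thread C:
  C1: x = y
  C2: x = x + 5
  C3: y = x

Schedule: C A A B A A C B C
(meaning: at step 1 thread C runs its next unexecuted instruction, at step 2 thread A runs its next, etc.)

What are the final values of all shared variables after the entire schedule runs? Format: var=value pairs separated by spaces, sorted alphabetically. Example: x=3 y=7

Answer: x=10 y=10

Derivation:
Step 1: thread C executes C1 (x = y). Shared: x=2 y=2. PCs: A@0 B@0 C@1
Step 2: thread A executes A1 (y = x + 2). Shared: x=2 y=4. PCs: A@1 B@0 C@1
Step 3: thread A executes A2 (y = x). Shared: x=2 y=2. PCs: A@2 B@0 C@1
Step 4: thread B executes B1 (x = 6). Shared: x=6 y=2. PCs: A@2 B@1 C@1
Step 5: thread A executes A3 (y = y + 3). Shared: x=6 y=5. PCs: A@3 B@1 C@1
Step 6: thread A executes A4 (x = 5). Shared: x=5 y=5. PCs: A@4 B@1 C@1
Step 7: thread C executes C2 (x = x + 5). Shared: x=10 y=5. PCs: A@4 B@1 C@2
Step 8: thread B executes B2 (y = y + 2). Shared: x=10 y=7. PCs: A@4 B@2 C@2
Step 9: thread C executes C3 (y = x). Shared: x=10 y=10. PCs: A@4 B@2 C@3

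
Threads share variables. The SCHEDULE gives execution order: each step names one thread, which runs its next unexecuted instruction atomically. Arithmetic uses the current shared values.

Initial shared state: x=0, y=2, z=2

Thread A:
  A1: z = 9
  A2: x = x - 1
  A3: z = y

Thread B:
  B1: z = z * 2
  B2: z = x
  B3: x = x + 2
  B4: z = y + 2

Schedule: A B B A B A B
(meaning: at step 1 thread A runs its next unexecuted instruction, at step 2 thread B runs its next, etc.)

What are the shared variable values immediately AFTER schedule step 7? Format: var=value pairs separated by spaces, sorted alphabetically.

Step 1: thread A executes A1 (z = 9). Shared: x=0 y=2 z=9. PCs: A@1 B@0
Step 2: thread B executes B1 (z = z * 2). Shared: x=0 y=2 z=18. PCs: A@1 B@1
Step 3: thread B executes B2 (z = x). Shared: x=0 y=2 z=0. PCs: A@1 B@2
Step 4: thread A executes A2 (x = x - 1). Shared: x=-1 y=2 z=0. PCs: A@2 B@2
Step 5: thread B executes B3 (x = x + 2). Shared: x=1 y=2 z=0. PCs: A@2 B@3
Step 6: thread A executes A3 (z = y). Shared: x=1 y=2 z=2. PCs: A@3 B@3
Step 7: thread B executes B4 (z = y + 2). Shared: x=1 y=2 z=4. PCs: A@3 B@4

Answer: x=1 y=2 z=4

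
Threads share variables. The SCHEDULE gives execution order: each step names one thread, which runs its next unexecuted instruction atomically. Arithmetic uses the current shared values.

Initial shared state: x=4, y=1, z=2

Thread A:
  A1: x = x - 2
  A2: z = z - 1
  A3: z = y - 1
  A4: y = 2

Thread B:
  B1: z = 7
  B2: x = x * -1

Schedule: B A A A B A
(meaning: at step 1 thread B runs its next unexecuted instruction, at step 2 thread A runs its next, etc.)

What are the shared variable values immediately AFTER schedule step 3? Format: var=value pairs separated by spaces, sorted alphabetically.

Answer: x=2 y=1 z=6

Derivation:
Step 1: thread B executes B1 (z = 7). Shared: x=4 y=1 z=7. PCs: A@0 B@1
Step 2: thread A executes A1 (x = x - 2). Shared: x=2 y=1 z=7. PCs: A@1 B@1
Step 3: thread A executes A2 (z = z - 1). Shared: x=2 y=1 z=6. PCs: A@2 B@1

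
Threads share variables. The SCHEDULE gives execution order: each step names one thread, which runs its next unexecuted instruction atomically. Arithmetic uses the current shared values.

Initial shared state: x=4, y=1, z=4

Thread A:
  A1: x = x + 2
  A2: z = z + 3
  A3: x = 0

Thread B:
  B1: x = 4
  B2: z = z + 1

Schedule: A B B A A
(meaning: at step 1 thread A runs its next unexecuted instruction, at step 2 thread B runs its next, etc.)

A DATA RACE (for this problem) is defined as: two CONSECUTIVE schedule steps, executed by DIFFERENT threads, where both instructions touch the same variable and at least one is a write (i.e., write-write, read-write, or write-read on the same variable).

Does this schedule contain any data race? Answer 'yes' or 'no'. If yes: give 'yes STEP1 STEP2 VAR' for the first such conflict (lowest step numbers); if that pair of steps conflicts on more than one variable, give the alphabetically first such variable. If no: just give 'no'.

Steps 1,2: A(x = x + 2) vs B(x = 4). RACE on x (W-W).
Steps 2,3: same thread (B). No race.
Steps 3,4: B(z = z + 1) vs A(z = z + 3). RACE on z (W-W).
Steps 4,5: same thread (A). No race.
First conflict at steps 1,2.

Answer: yes 1 2 x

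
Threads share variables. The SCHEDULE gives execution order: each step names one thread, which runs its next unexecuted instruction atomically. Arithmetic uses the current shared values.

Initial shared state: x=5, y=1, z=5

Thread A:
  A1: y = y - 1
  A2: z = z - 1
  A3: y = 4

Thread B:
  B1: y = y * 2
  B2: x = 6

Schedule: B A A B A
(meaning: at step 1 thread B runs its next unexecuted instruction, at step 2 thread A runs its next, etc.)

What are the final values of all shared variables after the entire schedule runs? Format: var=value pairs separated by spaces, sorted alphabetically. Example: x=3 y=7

Step 1: thread B executes B1 (y = y * 2). Shared: x=5 y=2 z=5. PCs: A@0 B@1
Step 2: thread A executes A1 (y = y - 1). Shared: x=5 y=1 z=5. PCs: A@1 B@1
Step 3: thread A executes A2 (z = z - 1). Shared: x=5 y=1 z=4. PCs: A@2 B@1
Step 4: thread B executes B2 (x = 6). Shared: x=6 y=1 z=4. PCs: A@2 B@2
Step 5: thread A executes A3 (y = 4). Shared: x=6 y=4 z=4. PCs: A@3 B@2

Answer: x=6 y=4 z=4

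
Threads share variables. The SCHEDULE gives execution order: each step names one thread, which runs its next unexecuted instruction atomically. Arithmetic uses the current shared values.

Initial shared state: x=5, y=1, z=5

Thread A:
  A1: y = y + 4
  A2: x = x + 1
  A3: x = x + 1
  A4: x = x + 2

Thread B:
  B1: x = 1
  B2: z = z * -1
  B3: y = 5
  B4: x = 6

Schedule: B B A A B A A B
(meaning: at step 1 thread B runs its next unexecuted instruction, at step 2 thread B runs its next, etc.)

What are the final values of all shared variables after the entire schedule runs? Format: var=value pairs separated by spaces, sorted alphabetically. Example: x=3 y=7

Answer: x=6 y=5 z=-5

Derivation:
Step 1: thread B executes B1 (x = 1). Shared: x=1 y=1 z=5. PCs: A@0 B@1
Step 2: thread B executes B2 (z = z * -1). Shared: x=1 y=1 z=-5. PCs: A@0 B@2
Step 3: thread A executes A1 (y = y + 4). Shared: x=1 y=5 z=-5. PCs: A@1 B@2
Step 4: thread A executes A2 (x = x + 1). Shared: x=2 y=5 z=-5. PCs: A@2 B@2
Step 5: thread B executes B3 (y = 5). Shared: x=2 y=5 z=-5. PCs: A@2 B@3
Step 6: thread A executes A3 (x = x + 1). Shared: x=3 y=5 z=-5. PCs: A@3 B@3
Step 7: thread A executes A4 (x = x + 2). Shared: x=5 y=5 z=-5. PCs: A@4 B@3
Step 8: thread B executes B4 (x = 6). Shared: x=6 y=5 z=-5. PCs: A@4 B@4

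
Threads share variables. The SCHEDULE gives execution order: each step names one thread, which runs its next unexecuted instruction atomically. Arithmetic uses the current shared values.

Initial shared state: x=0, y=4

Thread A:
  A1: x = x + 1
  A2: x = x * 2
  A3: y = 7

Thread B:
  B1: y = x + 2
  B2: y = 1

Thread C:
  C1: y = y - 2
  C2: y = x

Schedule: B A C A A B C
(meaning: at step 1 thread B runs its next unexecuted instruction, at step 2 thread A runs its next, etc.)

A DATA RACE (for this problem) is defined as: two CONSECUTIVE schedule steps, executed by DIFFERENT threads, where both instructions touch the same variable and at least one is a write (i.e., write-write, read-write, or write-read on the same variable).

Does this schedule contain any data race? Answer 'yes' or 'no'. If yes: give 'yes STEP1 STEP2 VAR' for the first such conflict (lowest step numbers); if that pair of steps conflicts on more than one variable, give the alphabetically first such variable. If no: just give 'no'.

Answer: yes 1 2 x

Derivation:
Steps 1,2: B(y = x + 2) vs A(x = x + 1). RACE on x (R-W).
Steps 2,3: A(r=x,w=x) vs C(r=y,w=y). No conflict.
Steps 3,4: C(r=y,w=y) vs A(r=x,w=x). No conflict.
Steps 4,5: same thread (A). No race.
Steps 5,6: A(y = 7) vs B(y = 1). RACE on y (W-W).
Steps 6,7: B(y = 1) vs C(y = x). RACE on y (W-W).
First conflict at steps 1,2.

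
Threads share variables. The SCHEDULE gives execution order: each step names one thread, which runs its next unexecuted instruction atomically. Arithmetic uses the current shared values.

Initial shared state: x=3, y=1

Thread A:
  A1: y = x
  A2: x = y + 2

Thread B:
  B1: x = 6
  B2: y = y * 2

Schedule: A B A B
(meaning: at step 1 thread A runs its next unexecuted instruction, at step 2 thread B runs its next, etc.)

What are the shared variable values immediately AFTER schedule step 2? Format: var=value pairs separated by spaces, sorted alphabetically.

Answer: x=6 y=3

Derivation:
Step 1: thread A executes A1 (y = x). Shared: x=3 y=3. PCs: A@1 B@0
Step 2: thread B executes B1 (x = 6). Shared: x=6 y=3. PCs: A@1 B@1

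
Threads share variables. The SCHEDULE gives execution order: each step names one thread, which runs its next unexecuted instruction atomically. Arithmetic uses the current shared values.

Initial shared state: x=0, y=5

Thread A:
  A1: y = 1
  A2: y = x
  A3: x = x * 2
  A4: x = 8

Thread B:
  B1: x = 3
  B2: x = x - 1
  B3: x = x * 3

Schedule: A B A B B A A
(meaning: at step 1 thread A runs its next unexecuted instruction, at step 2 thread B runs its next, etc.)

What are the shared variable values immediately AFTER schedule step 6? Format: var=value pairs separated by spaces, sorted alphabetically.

Answer: x=12 y=3

Derivation:
Step 1: thread A executes A1 (y = 1). Shared: x=0 y=1. PCs: A@1 B@0
Step 2: thread B executes B1 (x = 3). Shared: x=3 y=1. PCs: A@1 B@1
Step 3: thread A executes A2 (y = x). Shared: x=3 y=3. PCs: A@2 B@1
Step 4: thread B executes B2 (x = x - 1). Shared: x=2 y=3. PCs: A@2 B@2
Step 5: thread B executes B3 (x = x * 3). Shared: x=6 y=3. PCs: A@2 B@3
Step 6: thread A executes A3 (x = x * 2). Shared: x=12 y=3. PCs: A@3 B@3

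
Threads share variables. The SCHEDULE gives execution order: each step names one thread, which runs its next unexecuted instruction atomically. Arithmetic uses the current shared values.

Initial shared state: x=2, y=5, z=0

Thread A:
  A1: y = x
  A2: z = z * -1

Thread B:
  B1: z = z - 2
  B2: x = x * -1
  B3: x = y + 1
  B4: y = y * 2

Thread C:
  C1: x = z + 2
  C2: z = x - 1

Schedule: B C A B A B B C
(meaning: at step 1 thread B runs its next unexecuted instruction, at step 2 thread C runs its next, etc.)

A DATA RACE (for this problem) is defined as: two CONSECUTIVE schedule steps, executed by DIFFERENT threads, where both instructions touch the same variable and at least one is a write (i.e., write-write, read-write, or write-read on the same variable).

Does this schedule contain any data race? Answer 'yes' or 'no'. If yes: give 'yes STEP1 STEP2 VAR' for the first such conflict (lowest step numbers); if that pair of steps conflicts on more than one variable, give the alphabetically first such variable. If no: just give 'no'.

Steps 1,2: B(z = z - 2) vs C(x = z + 2). RACE on z (W-R).
Steps 2,3: C(x = z + 2) vs A(y = x). RACE on x (W-R).
Steps 3,4: A(y = x) vs B(x = x * -1). RACE on x (R-W).
Steps 4,5: B(r=x,w=x) vs A(r=z,w=z). No conflict.
Steps 5,6: A(r=z,w=z) vs B(r=y,w=x). No conflict.
Steps 6,7: same thread (B). No race.
Steps 7,8: B(r=y,w=y) vs C(r=x,w=z). No conflict.
First conflict at steps 1,2.

Answer: yes 1 2 z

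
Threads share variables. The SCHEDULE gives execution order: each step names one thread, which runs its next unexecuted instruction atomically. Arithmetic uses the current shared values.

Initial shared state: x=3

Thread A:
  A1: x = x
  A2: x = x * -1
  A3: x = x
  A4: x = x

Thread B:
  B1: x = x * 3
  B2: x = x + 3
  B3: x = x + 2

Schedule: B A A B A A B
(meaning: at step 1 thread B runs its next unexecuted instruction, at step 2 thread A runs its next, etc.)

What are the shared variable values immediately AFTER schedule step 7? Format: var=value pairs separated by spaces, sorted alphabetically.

Step 1: thread B executes B1 (x = x * 3). Shared: x=9. PCs: A@0 B@1
Step 2: thread A executes A1 (x = x). Shared: x=9. PCs: A@1 B@1
Step 3: thread A executes A2 (x = x * -1). Shared: x=-9. PCs: A@2 B@1
Step 4: thread B executes B2 (x = x + 3). Shared: x=-6. PCs: A@2 B@2
Step 5: thread A executes A3 (x = x). Shared: x=-6. PCs: A@3 B@2
Step 6: thread A executes A4 (x = x). Shared: x=-6. PCs: A@4 B@2
Step 7: thread B executes B3 (x = x + 2). Shared: x=-4. PCs: A@4 B@3

Answer: x=-4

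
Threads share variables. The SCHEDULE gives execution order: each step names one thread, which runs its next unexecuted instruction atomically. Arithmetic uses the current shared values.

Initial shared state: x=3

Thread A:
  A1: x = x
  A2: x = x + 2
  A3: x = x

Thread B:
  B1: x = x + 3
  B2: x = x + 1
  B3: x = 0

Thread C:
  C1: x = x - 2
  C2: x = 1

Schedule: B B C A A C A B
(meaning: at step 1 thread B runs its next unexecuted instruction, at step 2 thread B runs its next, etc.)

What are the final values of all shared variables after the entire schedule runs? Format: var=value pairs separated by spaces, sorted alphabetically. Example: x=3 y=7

Step 1: thread B executes B1 (x = x + 3). Shared: x=6. PCs: A@0 B@1 C@0
Step 2: thread B executes B2 (x = x + 1). Shared: x=7. PCs: A@0 B@2 C@0
Step 3: thread C executes C1 (x = x - 2). Shared: x=5. PCs: A@0 B@2 C@1
Step 4: thread A executes A1 (x = x). Shared: x=5. PCs: A@1 B@2 C@1
Step 5: thread A executes A2 (x = x + 2). Shared: x=7. PCs: A@2 B@2 C@1
Step 6: thread C executes C2 (x = 1). Shared: x=1. PCs: A@2 B@2 C@2
Step 7: thread A executes A3 (x = x). Shared: x=1. PCs: A@3 B@2 C@2
Step 8: thread B executes B3 (x = 0). Shared: x=0. PCs: A@3 B@3 C@2

Answer: x=0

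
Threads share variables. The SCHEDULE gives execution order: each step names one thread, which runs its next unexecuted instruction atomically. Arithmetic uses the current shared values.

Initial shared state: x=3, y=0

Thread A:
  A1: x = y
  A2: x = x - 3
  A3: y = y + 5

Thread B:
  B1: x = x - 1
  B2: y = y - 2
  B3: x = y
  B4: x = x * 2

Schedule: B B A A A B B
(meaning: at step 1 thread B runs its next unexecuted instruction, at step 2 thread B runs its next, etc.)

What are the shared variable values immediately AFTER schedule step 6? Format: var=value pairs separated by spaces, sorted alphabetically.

Answer: x=3 y=3

Derivation:
Step 1: thread B executes B1 (x = x - 1). Shared: x=2 y=0. PCs: A@0 B@1
Step 2: thread B executes B2 (y = y - 2). Shared: x=2 y=-2. PCs: A@0 B@2
Step 3: thread A executes A1 (x = y). Shared: x=-2 y=-2. PCs: A@1 B@2
Step 4: thread A executes A2 (x = x - 3). Shared: x=-5 y=-2. PCs: A@2 B@2
Step 5: thread A executes A3 (y = y + 5). Shared: x=-5 y=3. PCs: A@3 B@2
Step 6: thread B executes B3 (x = y). Shared: x=3 y=3. PCs: A@3 B@3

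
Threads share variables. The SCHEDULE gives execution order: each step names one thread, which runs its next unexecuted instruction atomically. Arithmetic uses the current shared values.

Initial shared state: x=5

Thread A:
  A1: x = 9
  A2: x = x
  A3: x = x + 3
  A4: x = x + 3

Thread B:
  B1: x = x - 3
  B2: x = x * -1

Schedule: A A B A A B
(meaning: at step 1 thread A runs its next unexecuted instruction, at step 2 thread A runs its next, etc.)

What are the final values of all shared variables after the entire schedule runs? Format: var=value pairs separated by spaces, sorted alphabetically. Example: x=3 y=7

Answer: x=-12

Derivation:
Step 1: thread A executes A1 (x = 9). Shared: x=9. PCs: A@1 B@0
Step 2: thread A executes A2 (x = x). Shared: x=9. PCs: A@2 B@0
Step 3: thread B executes B1 (x = x - 3). Shared: x=6. PCs: A@2 B@1
Step 4: thread A executes A3 (x = x + 3). Shared: x=9. PCs: A@3 B@1
Step 5: thread A executes A4 (x = x + 3). Shared: x=12. PCs: A@4 B@1
Step 6: thread B executes B2 (x = x * -1). Shared: x=-12. PCs: A@4 B@2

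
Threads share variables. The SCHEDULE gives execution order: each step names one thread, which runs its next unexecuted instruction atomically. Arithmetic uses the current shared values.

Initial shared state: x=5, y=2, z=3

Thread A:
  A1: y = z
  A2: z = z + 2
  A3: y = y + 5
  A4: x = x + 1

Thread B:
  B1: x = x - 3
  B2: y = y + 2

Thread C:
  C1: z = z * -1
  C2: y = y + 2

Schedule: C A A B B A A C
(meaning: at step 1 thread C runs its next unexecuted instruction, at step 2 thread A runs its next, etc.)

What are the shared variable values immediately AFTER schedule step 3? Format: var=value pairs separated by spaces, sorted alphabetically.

Answer: x=5 y=-3 z=-1

Derivation:
Step 1: thread C executes C1 (z = z * -1). Shared: x=5 y=2 z=-3. PCs: A@0 B@0 C@1
Step 2: thread A executes A1 (y = z). Shared: x=5 y=-3 z=-3. PCs: A@1 B@0 C@1
Step 3: thread A executes A2 (z = z + 2). Shared: x=5 y=-3 z=-1. PCs: A@2 B@0 C@1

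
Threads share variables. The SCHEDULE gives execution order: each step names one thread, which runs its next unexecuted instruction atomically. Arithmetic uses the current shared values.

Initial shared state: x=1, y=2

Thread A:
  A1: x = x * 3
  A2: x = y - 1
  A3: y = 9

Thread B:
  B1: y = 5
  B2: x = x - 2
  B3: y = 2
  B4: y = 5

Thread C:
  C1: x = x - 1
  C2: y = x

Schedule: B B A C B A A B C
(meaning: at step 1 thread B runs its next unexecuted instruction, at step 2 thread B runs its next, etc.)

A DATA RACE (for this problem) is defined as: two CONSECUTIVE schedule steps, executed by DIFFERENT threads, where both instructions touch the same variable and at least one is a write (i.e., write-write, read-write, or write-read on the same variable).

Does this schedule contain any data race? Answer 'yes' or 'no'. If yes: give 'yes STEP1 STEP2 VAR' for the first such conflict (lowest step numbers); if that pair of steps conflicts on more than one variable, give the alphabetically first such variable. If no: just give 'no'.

Steps 1,2: same thread (B). No race.
Steps 2,3: B(x = x - 2) vs A(x = x * 3). RACE on x (W-W).
Steps 3,4: A(x = x * 3) vs C(x = x - 1). RACE on x (W-W).
Steps 4,5: C(r=x,w=x) vs B(r=-,w=y). No conflict.
Steps 5,6: B(y = 2) vs A(x = y - 1). RACE on y (W-R).
Steps 6,7: same thread (A). No race.
Steps 7,8: A(y = 9) vs B(y = 5). RACE on y (W-W).
Steps 8,9: B(y = 5) vs C(y = x). RACE on y (W-W).
First conflict at steps 2,3.

Answer: yes 2 3 x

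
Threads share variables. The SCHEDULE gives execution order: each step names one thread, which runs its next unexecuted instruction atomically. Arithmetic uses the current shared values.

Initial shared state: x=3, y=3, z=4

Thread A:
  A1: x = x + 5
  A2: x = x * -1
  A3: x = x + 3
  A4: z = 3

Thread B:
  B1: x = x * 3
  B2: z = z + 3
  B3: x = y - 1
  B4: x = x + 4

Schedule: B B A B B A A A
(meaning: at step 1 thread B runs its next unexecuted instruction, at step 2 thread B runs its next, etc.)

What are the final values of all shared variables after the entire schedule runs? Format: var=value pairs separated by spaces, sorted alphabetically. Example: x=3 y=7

Step 1: thread B executes B1 (x = x * 3). Shared: x=9 y=3 z=4. PCs: A@0 B@1
Step 2: thread B executes B2 (z = z + 3). Shared: x=9 y=3 z=7. PCs: A@0 B@2
Step 3: thread A executes A1 (x = x + 5). Shared: x=14 y=3 z=7. PCs: A@1 B@2
Step 4: thread B executes B3 (x = y - 1). Shared: x=2 y=3 z=7. PCs: A@1 B@3
Step 5: thread B executes B4 (x = x + 4). Shared: x=6 y=3 z=7. PCs: A@1 B@4
Step 6: thread A executes A2 (x = x * -1). Shared: x=-6 y=3 z=7. PCs: A@2 B@4
Step 7: thread A executes A3 (x = x + 3). Shared: x=-3 y=3 z=7. PCs: A@3 B@4
Step 8: thread A executes A4 (z = 3). Shared: x=-3 y=3 z=3. PCs: A@4 B@4

Answer: x=-3 y=3 z=3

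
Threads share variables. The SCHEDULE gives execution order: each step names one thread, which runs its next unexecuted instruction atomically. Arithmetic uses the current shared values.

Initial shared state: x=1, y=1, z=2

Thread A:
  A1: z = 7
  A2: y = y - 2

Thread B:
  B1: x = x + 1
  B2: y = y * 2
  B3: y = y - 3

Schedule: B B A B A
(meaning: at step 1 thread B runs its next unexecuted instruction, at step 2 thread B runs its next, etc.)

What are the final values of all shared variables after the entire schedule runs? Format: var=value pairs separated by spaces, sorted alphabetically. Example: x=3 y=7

Step 1: thread B executes B1 (x = x + 1). Shared: x=2 y=1 z=2. PCs: A@0 B@1
Step 2: thread B executes B2 (y = y * 2). Shared: x=2 y=2 z=2. PCs: A@0 B@2
Step 3: thread A executes A1 (z = 7). Shared: x=2 y=2 z=7. PCs: A@1 B@2
Step 4: thread B executes B3 (y = y - 3). Shared: x=2 y=-1 z=7. PCs: A@1 B@3
Step 5: thread A executes A2 (y = y - 2). Shared: x=2 y=-3 z=7. PCs: A@2 B@3

Answer: x=2 y=-3 z=7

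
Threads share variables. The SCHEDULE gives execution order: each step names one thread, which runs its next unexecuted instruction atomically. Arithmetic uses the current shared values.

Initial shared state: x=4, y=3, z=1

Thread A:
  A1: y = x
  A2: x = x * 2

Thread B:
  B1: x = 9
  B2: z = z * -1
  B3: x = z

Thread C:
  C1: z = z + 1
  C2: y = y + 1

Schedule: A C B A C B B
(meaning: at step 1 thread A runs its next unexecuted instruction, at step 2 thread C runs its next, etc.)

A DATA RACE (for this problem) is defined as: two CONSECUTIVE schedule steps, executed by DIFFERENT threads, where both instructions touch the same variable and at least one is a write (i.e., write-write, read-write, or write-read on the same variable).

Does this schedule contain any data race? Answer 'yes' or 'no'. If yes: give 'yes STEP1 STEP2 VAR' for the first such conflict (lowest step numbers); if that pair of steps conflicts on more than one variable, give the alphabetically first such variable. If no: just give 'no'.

Steps 1,2: A(r=x,w=y) vs C(r=z,w=z). No conflict.
Steps 2,3: C(r=z,w=z) vs B(r=-,w=x). No conflict.
Steps 3,4: B(x = 9) vs A(x = x * 2). RACE on x (W-W).
Steps 4,5: A(r=x,w=x) vs C(r=y,w=y). No conflict.
Steps 5,6: C(r=y,w=y) vs B(r=z,w=z). No conflict.
Steps 6,7: same thread (B). No race.
First conflict at steps 3,4.

Answer: yes 3 4 x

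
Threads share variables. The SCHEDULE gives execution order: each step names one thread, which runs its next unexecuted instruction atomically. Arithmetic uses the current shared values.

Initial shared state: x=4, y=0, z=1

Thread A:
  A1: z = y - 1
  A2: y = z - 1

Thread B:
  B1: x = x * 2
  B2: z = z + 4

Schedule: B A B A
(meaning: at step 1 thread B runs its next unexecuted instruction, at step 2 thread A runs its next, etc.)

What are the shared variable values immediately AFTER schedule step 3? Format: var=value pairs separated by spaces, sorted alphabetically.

Answer: x=8 y=0 z=3

Derivation:
Step 1: thread B executes B1 (x = x * 2). Shared: x=8 y=0 z=1. PCs: A@0 B@1
Step 2: thread A executes A1 (z = y - 1). Shared: x=8 y=0 z=-1. PCs: A@1 B@1
Step 3: thread B executes B2 (z = z + 4). Shared: x=8 y=0 z=3. PCs: A@1 B@2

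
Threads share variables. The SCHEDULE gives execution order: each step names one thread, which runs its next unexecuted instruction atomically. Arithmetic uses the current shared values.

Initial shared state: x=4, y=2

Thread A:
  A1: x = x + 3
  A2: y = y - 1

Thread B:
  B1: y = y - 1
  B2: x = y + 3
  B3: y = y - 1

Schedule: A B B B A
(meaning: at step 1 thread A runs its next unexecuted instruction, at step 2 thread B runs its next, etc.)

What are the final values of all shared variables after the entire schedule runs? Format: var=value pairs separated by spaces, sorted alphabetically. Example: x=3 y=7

Step 1: thread A executes A1 (x = x + 3). Shared: x=7 y=2. PCs: A@1 B@0
Step 2: thread B executes B1 (y = y - 1). Shared: x=7 y=1. PCs: A@1 B@1
Step 3: thread B executes B2 (x = y + 3). Shared: x=4 y=1. PCs: A@1 B@2
Step 4: thread B executes B3 (y = y - 1). Shared: x=4 y=0. PCs: A@1 B@3
Step 5: thread A executes A2 (y = y - 1). Shared: x=4 y=-1. PCs: A@2 B@3

Answer: x=4 y=-1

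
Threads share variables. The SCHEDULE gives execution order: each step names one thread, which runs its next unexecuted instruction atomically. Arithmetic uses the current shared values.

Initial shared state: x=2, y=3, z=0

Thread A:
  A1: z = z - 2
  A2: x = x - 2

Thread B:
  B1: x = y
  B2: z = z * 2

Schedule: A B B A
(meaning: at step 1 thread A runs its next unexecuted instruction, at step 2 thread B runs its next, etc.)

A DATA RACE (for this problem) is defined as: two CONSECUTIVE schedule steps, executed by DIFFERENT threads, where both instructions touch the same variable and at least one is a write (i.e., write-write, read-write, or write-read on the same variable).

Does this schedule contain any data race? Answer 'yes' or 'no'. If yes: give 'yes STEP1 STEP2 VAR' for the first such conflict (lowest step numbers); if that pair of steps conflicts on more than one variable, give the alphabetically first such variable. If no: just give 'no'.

Answer: no

Derivation:
Steps 1,2: A(r=z,w=z) vs B(r=y,w=x). No conflict.
Steps 2,3: same thread (B). No race.
Steps 3,4: B(r=z,w=z) vs A(r=x,w=x). No conflict.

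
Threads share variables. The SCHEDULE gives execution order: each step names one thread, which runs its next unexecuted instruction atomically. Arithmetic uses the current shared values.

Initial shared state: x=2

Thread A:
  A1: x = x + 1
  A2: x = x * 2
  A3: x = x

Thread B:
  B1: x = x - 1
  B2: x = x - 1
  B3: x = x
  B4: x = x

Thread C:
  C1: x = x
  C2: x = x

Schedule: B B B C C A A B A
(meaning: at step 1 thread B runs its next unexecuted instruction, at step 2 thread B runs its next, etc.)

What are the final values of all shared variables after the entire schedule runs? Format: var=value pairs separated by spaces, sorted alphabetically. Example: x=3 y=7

Step 1: thread B executes B1 (x = x - 1). Shared: x=1. PCs: A@0 B@1 C@0
Step 2: thread B executes B2 (x = x - 1). Shared: x=0. PCs: A@0 B@2 C@0
Step 3: thread B executes B3 (x = x). Shared: x=0. PCs: A@0 B@3 C@0
Step 4: thread C executes C1 (x = x). Shared: x=0. PCs: A@0 B@3 C@1
Step 5: thread C executes C2 (x = x). Shared: x=0. PCs: A@0 B@3 C@2
Step 6: thread A executes A1 (x = x + 1). Shared: x=1. PCs: A@1 B@3 C@2
Step 7: thread A executes A2 (x = x * 2). Shared: x=2. PCs: A@2 B@3 C@2
Step 8: thread B executes B4 (x = x). Shared: x=2. PCs: A@2 B@4 C@2
Step 9: thread A executes A3 (x = x). Shared: x=2. PCs: A@3 B@4 C@2

Answer: x=2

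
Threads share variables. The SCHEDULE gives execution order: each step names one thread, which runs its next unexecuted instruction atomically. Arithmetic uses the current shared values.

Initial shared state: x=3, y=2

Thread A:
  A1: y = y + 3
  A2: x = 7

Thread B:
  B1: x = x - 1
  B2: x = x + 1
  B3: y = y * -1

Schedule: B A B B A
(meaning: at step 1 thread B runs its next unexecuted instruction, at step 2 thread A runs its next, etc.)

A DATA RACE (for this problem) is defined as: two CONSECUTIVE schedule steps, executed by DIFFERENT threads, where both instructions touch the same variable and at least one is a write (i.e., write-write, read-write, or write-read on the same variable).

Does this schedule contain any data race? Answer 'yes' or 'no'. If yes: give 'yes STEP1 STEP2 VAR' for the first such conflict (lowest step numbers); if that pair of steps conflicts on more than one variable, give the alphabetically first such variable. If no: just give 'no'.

Answer: no

Derivation:
Steps 1,2: B(r=x,w=x) vs A(r=y,w=y). No conflict.
Steps 2,3: A(r=y,w=y) vs B(r=x,w=x). No conflict.
Steps 3,4: same thread (B). No race.
Steps 4,5: B(r=y,w=y) vs A(r=-,w=x). No conflict.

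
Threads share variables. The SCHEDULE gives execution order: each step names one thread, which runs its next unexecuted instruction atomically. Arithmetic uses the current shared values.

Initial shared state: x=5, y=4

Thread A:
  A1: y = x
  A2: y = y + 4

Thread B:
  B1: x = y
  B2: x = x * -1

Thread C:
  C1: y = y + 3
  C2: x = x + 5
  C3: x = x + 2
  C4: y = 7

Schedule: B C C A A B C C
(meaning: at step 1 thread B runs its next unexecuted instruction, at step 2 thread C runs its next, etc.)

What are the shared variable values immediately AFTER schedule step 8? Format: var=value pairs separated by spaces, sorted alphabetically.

Answer: x=-7 y=7

Derivation:
Step 1: thread B executes B1 (x = y). Shared: x=4 y=4. PCs: A@0 B@1 C@0
Step 2: thread C executes C1 (y = y + 3). Shared: x=4 y=7. PCs: A@0 B@1 C@1
Step 3: thread C executes C2 (x = x + 5). Shared: x=9 y=7. PCs: A@0 B@1 C@2
Step 4: thread A executes A1 (y = x). Shared: x=9 y=9. PCs: A@1 B@1 C@2
Step 5: thread A executes A2 (y = y + 4). Shared: x=9 y=13. PCs: A@2 B@1 C@2
Step 6: thread B executes B2 (x = x * -1). Shared: x=-9 y=13. PCs: A@2 B@2 C@2
Step 7: thread C executes C3 (x = x + 2). Shared: x=-7 y=13. PCs: A@2 B@2 C@3
Step 8: thread C executes C4 (y = 7). Shared: x=-7 y=7. PCs: A@2 B@2 C@4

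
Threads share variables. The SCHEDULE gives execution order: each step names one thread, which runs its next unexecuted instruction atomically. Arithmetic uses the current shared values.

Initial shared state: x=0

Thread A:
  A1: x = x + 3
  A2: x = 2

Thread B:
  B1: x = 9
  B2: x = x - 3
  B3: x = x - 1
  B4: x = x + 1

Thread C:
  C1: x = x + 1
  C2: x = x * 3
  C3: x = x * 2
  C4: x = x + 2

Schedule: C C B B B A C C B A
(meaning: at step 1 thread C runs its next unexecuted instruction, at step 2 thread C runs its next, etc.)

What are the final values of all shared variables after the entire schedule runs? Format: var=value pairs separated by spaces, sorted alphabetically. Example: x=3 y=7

Answer: x=2

Derivation:
Step 1: thread C executes C1 (x = x + 1). Shared: x=1. PCs: A@0 B@0 C@1
Step 2: thread C executes C2 (x = x * 3). Shared: x=3. PCs: A@0 B@0 C@2
Step 3: thread B executes B1 (x = 9). Shared: x=9. PCs: A@0 B@1 C@2
Step 4: thread B executes B2 (x = x - 3). Shared: x=6. PCs: A@0 B@2 C@2
Step 5: thread B executes B3 (x = x - 1). Shared: x=5. PCs: A@0 B@3 C@2
Step 6: thread A executes A1 (x = x + 3). Shared: x=8. PCs: A@1 B@3 C@2
Step 7: thread C executes C3 (x = x * 2). Shared: x=16. PCs: A@1 B@3 C@3
Step 8: thread C executes C4 (x = x + 2). Shared: x=18. PCs: A@1 B@3 C@4
Step 9: thread B executes B4 (x = x + 1). Shared: x=19. PCs: A@1 B@4 C@4
Step 10: thread A executes A2 (x = 2). Shared: x=2. PCs: A@2 B@4 C@4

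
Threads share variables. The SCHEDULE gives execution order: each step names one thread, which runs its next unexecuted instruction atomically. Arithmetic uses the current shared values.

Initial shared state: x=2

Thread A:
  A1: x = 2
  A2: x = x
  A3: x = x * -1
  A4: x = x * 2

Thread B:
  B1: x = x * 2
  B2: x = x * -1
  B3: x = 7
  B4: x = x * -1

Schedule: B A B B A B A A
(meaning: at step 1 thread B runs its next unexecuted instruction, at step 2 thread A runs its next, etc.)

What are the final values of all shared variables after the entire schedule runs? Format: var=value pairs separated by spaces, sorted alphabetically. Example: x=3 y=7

Step 1: thread B executes B1 (x = x * 2). Shared: x=4. PCs: A@0 B@1
Step 2: thread A executes A1 (x = 2). Shared: x=2. PCs: A@1 B@1
Step 3: thread B executes B2 (x = x * -1). Shared: x=-2. PCs: A@1 B@2
Step 4: thread B executes B3 (x = 7). Shared: x=7. PCs: A@1 B@3
Step 5: thread A executes A2 (x = x). Shared: x=7. PCs: A@2 B@3
Step 6: thread B executes B4 (x = x * -1). Shared: x=-7. PCs: A@2 B@4
Step 7: thread A executes A3 (x = x * -1). Shared: x=7. PCs: A@3 B@4
Step 8: thread A executes A4 (x = x * 2). Shared: x=14. PCs: A@4 B@4

Answer: x=14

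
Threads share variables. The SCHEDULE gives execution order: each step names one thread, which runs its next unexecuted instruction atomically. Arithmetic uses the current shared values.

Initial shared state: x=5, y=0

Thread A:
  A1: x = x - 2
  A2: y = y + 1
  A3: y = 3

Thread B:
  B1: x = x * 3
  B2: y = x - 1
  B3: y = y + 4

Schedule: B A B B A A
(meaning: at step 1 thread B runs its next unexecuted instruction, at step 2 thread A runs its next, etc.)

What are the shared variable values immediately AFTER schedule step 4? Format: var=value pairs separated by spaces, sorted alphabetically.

Step 1: thread B executes B1 (x = x * 3). Shared: x=15 y=0. PCs: A@0 B@1
Step 2: thread A executes A1 (x = x - 2). Shared: x=13 y=0. PCs: A@1 B@1
Step 3: thread B executes B2 (y = x - 1). Shared: x=13 y=12. PCs: A@1 B@2
Step 4: thread B executes B3 (y = y + 4). Shared: x=13 y=16. PCs: A@1 B@3

Answer: x=13 y=16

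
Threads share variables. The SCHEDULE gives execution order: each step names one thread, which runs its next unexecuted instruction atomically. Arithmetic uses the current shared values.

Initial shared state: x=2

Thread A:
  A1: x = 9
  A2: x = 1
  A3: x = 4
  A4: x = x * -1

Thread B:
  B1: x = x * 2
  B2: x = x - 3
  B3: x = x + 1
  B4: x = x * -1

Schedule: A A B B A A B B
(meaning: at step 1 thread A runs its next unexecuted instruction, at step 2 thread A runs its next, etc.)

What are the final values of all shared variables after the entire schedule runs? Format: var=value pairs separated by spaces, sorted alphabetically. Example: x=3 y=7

Step 1: thread A executes A1 (x = 9). Shared: x=9. PCs: A@1 B@0
Step 2: thread A executes A2 (x = 1). Shared: x=1. PCs: A@2 B@0
Step 3: thread B executes B1 (x = x * 2). Shared: x=2. PCs: A@2 B@1
Step 4: thread B executes B2 (x = x - 3). Shared: x=-1. PCs: A@2 B@2
Step 5: thread A executes A3 (x = 4). Shared: x=4. PCs: A@3 B@2
Step 6: thread A executes A4 (x = x * -1). Shared: x=-4. PCs: A@4 B@2
Step 7: thread B executes B3 (x = x + 1). Shared: x=-3. PCs: A@4 B@3
Step 8: thread B executes B4 (x = x * -1). Shared: x=3. PCs: A@4 B@4

Answer: x=3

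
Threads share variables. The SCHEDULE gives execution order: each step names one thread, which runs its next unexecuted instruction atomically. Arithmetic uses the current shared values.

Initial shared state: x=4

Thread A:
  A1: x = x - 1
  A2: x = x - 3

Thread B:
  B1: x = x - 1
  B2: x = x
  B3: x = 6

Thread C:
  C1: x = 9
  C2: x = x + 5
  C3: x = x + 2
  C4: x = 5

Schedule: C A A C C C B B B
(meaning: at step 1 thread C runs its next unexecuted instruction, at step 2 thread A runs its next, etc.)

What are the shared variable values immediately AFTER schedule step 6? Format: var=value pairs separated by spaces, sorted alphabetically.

Step 1: thread C executes C1 (x = 9). Shared: x=9. PCs: A@0 B@0 C@1
Step 2: thread A executes A1 (x = x - 1). Shared: x=8. PCs: A@1 B@0 C@1
Step 3: thread A executes A2 (x = x - 3). Shared: x=5. PCs: A@2 B@0 C@1
Step 4: thread C executes C2 (x = x + 5). Shared: x=10. PCs: A@2 B@0 C@2
Step 5: thread C executes C3 (x = x + 2). Shared: x=12. PCs: A@2 B@0 C@3
Step 6: thread C executes C4 (x = 5). Shared: x=5. PCs: A@2 B@0 C@4

Answer: x=5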